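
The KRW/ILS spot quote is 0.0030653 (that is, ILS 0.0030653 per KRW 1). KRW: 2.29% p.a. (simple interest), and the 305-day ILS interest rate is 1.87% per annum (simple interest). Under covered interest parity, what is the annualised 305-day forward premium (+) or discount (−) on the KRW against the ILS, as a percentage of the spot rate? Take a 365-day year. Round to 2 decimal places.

T = 305/365 years.
F = S · g_ILS/g_KRW = 0.0030653 × 1.015626/1.0191356 = 0.0030547440.
(F − S)/S ÷ T = (0.0030547440 − 0.0030653)/0.0030653/(305/365) = -0.004121 → -0.41%.

-0.41%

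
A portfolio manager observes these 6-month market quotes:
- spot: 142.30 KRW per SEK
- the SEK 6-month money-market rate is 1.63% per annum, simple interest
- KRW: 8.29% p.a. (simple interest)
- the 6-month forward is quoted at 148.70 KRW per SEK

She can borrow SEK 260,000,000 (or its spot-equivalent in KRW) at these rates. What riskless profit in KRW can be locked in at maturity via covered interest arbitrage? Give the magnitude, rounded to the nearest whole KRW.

KRW 445,528,200

T = 6/12 years.
Invest the SEK and cover forward: 260,000,000 × 1.008150 × 148.70 = KRW 38,977,095,300.00.
Convert at spot and invest in KRW: 260,000,000 × 142.30 × 1.041450 = KRW 38,531,567,100.00.
The quoted forward overvalues SEK, so borrow KRW, buy SEK at spot, deposit the SEK at 1.63%, and sell the proceeds forward at 148.70.
Arbitrage profit = |38,977,095,300.00 − 38,531,567,100.00| = KRW 445,528,200.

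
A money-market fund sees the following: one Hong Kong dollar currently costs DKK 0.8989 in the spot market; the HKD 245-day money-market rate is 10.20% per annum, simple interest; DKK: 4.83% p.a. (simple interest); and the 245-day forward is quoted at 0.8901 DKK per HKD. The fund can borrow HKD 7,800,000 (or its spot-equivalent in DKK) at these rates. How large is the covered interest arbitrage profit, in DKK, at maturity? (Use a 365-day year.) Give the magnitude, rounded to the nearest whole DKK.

T = 245/365 years.
Keep in HKD, deliver into the forward: 7,800,000·1.068465753·0.8901 = DKK 7,418,122.66.
Swap to DKK now, deposit: 7,800,000·0.8989·1.032420548 = DKK 7,238,734.08.
The quoted forward overvalues HKD, so borrow DKK, buy HKD at spot, deposit the HKD at 10.20%, and sell the proceeds forward at 0.8901.
The gap between the two covered legs is DKK 179,389.

DKK 179,389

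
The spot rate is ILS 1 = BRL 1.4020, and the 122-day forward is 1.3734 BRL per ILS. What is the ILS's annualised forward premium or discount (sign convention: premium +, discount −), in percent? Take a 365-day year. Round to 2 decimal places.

-6.10%

T = 122/365 years.
(F − S)/S = (1.3734 − 1.402)/1.402 = -0.0203994.
Annualise by dividing by T: -0.0203994 / (122/365) = -0.061031 → -6.10%.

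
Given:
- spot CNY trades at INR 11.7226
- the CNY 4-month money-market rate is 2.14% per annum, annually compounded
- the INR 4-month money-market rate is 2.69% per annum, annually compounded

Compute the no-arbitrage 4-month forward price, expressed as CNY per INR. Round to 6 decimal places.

T = 4/12 years.
INR growth factor: (1 + 0.0269)^(4/12) = 1.0088874.
Growth of 1 CNY over T: (1 + 0.0214)^(4/12) = 1.007083.
So F = 11.7226 × 1.0088874 / 1.007083 = 11.74360 (INR/CNY).
Quoted the other way: 1/11.74360 = 0.085153 CNY per INR.

0.085153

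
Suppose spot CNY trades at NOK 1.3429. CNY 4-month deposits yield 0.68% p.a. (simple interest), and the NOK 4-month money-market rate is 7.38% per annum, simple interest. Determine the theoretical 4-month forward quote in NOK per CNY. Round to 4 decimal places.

T = 4/12 years.
Growth of 1 NOK over T: 1 + 0.0738×4/12 = 1.024600.
CNY accumulates by 1 + 0.0068×4/12 = 1.0022667.
Forward (NOK per CNY) = 1.3429 × 1.024600 / 1.0022667 = 1.372824.

1.3728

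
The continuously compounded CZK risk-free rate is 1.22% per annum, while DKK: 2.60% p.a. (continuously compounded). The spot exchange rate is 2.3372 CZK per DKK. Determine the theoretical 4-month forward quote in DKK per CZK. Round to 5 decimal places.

0.42984

T = 4/12 years.
CZK accumulates by e^(0.0122×4/12) = 1.0040749.
DKK accumulates by e^(0.0260×4/12) = 1.0087043.
CIP: F = S · (grow CZK)/(grow DKK) = 2.3372 × 1.0040749/1.0087043 = 2.326474 CZK per DKK.
Quoted the other way: 1/2.326474 = 0.42984 DKK per CZK.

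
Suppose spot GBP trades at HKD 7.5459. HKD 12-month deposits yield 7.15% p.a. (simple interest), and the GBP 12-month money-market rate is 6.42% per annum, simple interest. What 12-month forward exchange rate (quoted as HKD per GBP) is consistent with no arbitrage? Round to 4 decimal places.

7.5977

T = 1 year.
Growth of 1 HKD over T: 1 + 0.0715×1 = 1.071500.
GBP accumulates by 1 + 0.0642×1 = 1.064200.
CIP: F = S · (grow HKD)/(grow GBP) = 7.5459 × 1.071500/1.064200 = 7.597662 HKD per GBP.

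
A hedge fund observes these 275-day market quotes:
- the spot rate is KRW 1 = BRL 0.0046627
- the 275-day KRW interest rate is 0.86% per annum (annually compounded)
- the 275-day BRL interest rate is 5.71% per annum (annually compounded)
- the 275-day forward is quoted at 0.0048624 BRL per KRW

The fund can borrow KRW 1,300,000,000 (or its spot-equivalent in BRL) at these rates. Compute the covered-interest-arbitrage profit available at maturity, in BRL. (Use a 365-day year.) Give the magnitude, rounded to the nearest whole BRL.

BRL 41,548

T = 275/365 years.
Keep in KRW, deliver into the forward: 1,300,000,000·1.006472606·0.0048624 = BRL 6,362,034.12.
Swap to BRL now, deposit: 1,300,000,000·0.0046627·1.042724658 = BRL 6,320,485.94.
The quoted forward overvalues KRW, so borrow BRL, buy KRW at spot, deposit the KRW at 0.86%, and sell the proceeds forward at 0.0048624.
Arbitrage profit = |6,362,034.12 − 6,320,485.94| = BRL 41,548.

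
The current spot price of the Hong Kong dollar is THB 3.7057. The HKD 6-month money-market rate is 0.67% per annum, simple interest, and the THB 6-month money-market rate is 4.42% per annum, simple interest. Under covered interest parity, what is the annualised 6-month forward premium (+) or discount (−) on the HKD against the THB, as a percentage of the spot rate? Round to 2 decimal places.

T = 6/12 years.
CIP forward (THB per HKD) = 3.7057 × 1.022100/1.003350 = 3.7749499.
(F − S)/S ÷ T = (3.7749499 − 3.7057)/3.7057/(6/12) = 0.037375 → 3.74%.

+3.74%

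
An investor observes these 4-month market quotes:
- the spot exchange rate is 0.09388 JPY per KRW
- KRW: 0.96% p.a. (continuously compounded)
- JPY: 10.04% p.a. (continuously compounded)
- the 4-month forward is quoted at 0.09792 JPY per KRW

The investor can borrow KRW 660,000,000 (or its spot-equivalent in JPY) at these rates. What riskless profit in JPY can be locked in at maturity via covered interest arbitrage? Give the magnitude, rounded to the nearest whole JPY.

T = 4/12 years.
Route A — deposit KRW, sell forward: 660,000,000 × 1.0032051255 × 0.09792 = JPY 64,834,338.29.
Route B — convert at spot, deposit JPY: 660,000,000 × 0.09388 × 1.0340329754 = JPY 64,069,510.38.
The quoted forward overvalues KRW, so borrow JPY, buy KRW at spot, deposit the KRW at 0.96%, and sell the proceeds forward at 0.09792.
Arbitrage profit = |64,834,338.29 − 64,069,510.38| = JPY 764,828.

JPY 764,828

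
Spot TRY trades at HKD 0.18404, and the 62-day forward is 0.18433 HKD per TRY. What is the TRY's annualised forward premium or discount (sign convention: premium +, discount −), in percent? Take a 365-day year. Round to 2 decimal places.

T = 62/365 years.
Period premium: (0.18433 − 0.18404)/0.18404 = 0.0015757.
Annualise by dividing by T: 0.0015757 / (62/365) = 0.009276 → 0.93%.

+0.93%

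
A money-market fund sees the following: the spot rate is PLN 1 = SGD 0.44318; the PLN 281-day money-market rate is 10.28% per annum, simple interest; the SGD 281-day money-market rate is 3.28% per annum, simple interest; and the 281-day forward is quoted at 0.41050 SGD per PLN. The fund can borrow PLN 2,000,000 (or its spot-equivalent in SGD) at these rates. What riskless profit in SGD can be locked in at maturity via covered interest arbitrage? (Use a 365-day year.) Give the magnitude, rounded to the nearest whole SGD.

SGD 22,766

T = 281/365 years.
Keep in PLN, deliver into the forward: 2,000,000·1.07914192·0.41050 = SGD 885,975.52.
Swap to SGD now, deposit: 2,000,000·0.44318·1.02525151 = SGD 908,741.93.
The quoted forward undervalues PLN, so borrow PLN, convert to SGD at spot, deposit the SGD at 3.28%, and buy PLN forward at 0.41050 to cover the loan.
The gap between the two covered legs is SGD 22,766.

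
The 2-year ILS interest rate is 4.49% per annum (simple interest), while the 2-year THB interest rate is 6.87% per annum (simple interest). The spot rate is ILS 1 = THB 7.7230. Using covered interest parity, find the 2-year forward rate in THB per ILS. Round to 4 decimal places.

T = 2 years.
THB accumulates by 1 + 0.0687×2 = 1.137400.
ILS growth factor: 1 + 0.0449×2 = 1.089800.
CIP: F = S · (grow THB)/(grow ILS) = 7.723 × 1.137400/1.089800 = 8.060323 THB per ILS.

8.0603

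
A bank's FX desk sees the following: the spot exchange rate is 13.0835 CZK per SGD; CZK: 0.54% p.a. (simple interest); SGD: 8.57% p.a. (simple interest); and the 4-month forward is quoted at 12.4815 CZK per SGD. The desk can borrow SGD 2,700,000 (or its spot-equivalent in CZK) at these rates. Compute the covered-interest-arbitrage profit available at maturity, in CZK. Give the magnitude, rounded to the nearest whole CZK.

CZK 726,288

T = 4/12 years.
Keep in SGD, deliver into the forward: 2,700,000·1.0285666667·12.4815 = CZK 34,662,748.10.
Swap to CZK now, deposit: 2,700,000·13.0835·1.001800 = CZK 35,389,035.81.
The quoted forward undervalues SGD, so borrow SGD, convert to CZK at spot, deposit the CZK at 0.54%, and buy SGD forward at 12.4815 to cover the loan.
Arbitrage profit = |34,662,748.10 − 35,389,035.81| = CZK 726,288.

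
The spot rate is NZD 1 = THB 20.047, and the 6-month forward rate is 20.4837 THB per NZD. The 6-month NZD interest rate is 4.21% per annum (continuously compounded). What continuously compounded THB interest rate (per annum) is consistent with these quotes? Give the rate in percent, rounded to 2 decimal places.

8.52%

T = 6/12 years.
F/S = 20.4837/20.047 = 1.0217838 = (growth of THB) / (growth of NZD).
NZD growth factor: e^(0.0421×6/12) = 1.0212731.
Hence g_THB = 1.0435203.
r = ln(1.0435203)/(6/12) = 0.085200 → 8.52%.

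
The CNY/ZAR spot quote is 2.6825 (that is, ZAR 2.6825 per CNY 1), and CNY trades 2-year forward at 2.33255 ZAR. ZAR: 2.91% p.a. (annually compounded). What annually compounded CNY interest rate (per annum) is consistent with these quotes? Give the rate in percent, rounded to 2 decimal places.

10.36%

T = 2 years.
F/S = 2.33255/2.6825 = 0.8695433 = (growth of ZAR) / (growth of CNY).
The ZAR side grows by (1 + 0.0291)^2 = 1.0590468.
So the CNY growth factor = 1.2179345.
Annualise: 1.2179345^(1/2) − 1 = 0.103601 = 10.36%.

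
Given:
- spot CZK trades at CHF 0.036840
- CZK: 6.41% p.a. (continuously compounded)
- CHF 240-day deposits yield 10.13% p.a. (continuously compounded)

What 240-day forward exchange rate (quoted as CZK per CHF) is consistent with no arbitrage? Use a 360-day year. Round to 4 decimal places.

T = 240/360 years.
CHF growth factor: e^(0.1013×240/360) = 1.06986592.
CZK growth factor: e^(0.0641×240/360) = 1.04365955.
Forward (CHF per CZK) = 0.03684 × 1.06986592 / 1.04365955 = 0.037765055.
Invert for CZK per CHF: 1 / 0.037765055 = 26.4795.

26.4795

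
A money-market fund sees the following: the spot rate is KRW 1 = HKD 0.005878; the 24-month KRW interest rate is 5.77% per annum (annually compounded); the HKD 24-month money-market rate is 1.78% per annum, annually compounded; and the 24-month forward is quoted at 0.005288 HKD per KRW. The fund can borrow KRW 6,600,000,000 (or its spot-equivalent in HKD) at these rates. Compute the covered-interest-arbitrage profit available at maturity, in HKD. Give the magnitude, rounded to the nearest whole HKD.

T = 2 years.
Keep in KRW, deliver into the forward: 6,600,000,000·1.11872929·0.005288 = HKD 39,044,547.20.
Swap to HKD now, deposit: 6,600,000,000·0.005878·1.03591684 = HKD 40,188,186.62.
The quoted forward undervalues KRW, so borrow KRW, convert to HKD at spot, deposit the HKD at 1.78%, and buy KRW forward at 0.005288 to cover the loan.
The gap between the two covered legs is HKD 1,143,639.

HKD 1,143,639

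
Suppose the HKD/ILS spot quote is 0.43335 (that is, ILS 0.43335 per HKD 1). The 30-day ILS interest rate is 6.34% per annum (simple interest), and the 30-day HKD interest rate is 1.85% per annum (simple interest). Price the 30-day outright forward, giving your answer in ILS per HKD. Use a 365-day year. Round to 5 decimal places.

T = 30/365 years.
ILS accumulates by 1 + 0.0634×30/365 = 1.005211.
HKD accumulates by 1 + 0.0185×30/365 = 1.0015205.
CIP: F = S · (grow ILS)/(grow HKD) = 0.43335 × 1.005211/1.0015205 = 0.4349469 ILS per HKD.

0.43495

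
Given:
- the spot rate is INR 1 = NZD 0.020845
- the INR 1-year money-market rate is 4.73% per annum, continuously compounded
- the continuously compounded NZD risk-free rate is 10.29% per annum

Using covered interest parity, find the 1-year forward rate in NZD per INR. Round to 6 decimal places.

T = 1 year.
Growth of 1 NZD over T: e^(0.1029×1) = 1.1083806.
INR accumulates by e^(0.0473×1) = 1.0484365.
CIP: F = S · (grow NZD)/(grow INR) = 0.020845 × 1.1083806/1.0484365 = 0.02203681 NZD per INR.

0.022037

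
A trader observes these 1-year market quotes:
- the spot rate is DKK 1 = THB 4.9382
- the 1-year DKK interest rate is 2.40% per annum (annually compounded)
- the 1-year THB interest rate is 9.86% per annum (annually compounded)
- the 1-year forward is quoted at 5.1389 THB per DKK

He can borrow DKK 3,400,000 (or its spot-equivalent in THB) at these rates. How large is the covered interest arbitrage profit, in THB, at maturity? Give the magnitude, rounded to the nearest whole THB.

THB 553,768

T = 1 year.
Invest the DKK and cover forward: 3,400,000 × 1.024000 × 5.1389 = THB 17,891,594.24.
Convert at spot and invest in THB: 3,400,000 × 4.9382 × 1.098600 = THB 18,445,362.17.
The quoted forward undervalues DKK, so borrow DKK, convert to THB at spot, deposit the THB at 9.86%, and buy DKK forward at 5.1389 to cover the loan.
Arbitrage profit = |17,891,594.24 − 18,445,362.17| = THB 553,768.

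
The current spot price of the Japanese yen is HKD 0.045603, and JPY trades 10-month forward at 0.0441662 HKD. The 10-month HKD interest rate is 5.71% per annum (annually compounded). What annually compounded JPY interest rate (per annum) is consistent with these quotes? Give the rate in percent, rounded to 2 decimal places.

9.85%

T = 10/12 years.
F/S = 0.0441662/0.045603 = 0.9684933 = (growth of HKD) / (growth of JPY).
The HKD side grows by (1 + 0.0571)^(10/12) = 1.0473618.
So the JPY growth factor = 1.0814342.
r = 1.0814342^(12/10) − 1 = 0.098500 → 9.85%.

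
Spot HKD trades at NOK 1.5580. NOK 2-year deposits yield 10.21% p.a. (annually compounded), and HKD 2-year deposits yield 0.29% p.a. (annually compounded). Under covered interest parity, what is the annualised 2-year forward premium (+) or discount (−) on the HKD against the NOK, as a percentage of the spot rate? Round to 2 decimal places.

T = 2 years.
No-arbitrage forward: 1.558 × 1.2146244 / 1.0058084 = 1.8814566 NOK/HKD.
(F − S)/S ÷ T = (1.8814566 − 1.558)/1.558/2 = 0.103805 → 10.38%.

+10.38%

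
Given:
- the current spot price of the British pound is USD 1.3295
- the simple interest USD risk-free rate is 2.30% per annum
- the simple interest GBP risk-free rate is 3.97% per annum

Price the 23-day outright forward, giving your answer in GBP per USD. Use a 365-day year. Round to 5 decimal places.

0.75295

T = 23/365 years.
Growth of 1 USD over T: 1 + 0.0230×23/365 = 1.0014493.
Growth of 1 GBP over T: 1 + 0.0397×23/365 = 1.0025016.
CIP: F = S · (grow USD)/(grow GBP) = 1.3295 × 1.0014493/1.0025016 = 1.328104 USD per GBP.
Quoted the other way: 1/1.328104 = 0.75295 GBP per USD.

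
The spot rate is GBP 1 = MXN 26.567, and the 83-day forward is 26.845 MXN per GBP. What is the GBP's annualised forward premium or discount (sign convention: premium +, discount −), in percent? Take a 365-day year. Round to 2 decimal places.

+4.60%

T = 83/365 years.
GBP trades forward at +1.04641% vs spot over the period.
×(1/T) gives 4.60% p.a.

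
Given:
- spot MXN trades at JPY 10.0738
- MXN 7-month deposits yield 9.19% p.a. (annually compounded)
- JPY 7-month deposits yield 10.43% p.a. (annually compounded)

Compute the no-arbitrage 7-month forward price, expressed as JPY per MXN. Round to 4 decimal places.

10.1404

T = 7/12 years.
JPY accumulates by (1 + 0.1043)^(7/12) = 1.05958091.
MXN growth factor: (1 + 0.0919)^(7/12) = 1.05262417.
CIP: F = S · (grow JPY)/(grow MXN) = 10.0738 × 1.05958091/1.05262417 = 10.140377 JPY per MXN.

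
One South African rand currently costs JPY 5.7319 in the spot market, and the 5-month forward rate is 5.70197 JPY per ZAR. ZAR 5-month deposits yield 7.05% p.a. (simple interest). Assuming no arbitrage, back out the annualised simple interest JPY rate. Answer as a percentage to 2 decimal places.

T = 5/12 years.
By CIP, F/S equals the JPY-to-ZAR growth ratio: 5.70197/5.7319 = 0.9947783.
ZAR growth factor: 1 + 0.0705×5/12 = 1.029375.
Hence g_JPY = 1.0239999.
(1.0239999 − 1)/T = 0.057600, i.e. 5.76%.

5.76%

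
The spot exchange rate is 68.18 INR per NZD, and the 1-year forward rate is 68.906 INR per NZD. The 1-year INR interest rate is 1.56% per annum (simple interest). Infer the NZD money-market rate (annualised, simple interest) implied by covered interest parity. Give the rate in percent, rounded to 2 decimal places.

0.49%

T = 1 year.
CIP gives F = S · g_INR/g_NZD, so g_INR/g_NZD = 68.906/68.18 = 1.0106483.
The INR side grows by 1 + 0.0156×1 = 1.015600.
Hence g_NZD = 1.0048995.
(1.0048995 − 1)/T = 0.004900, i.e. 0.49%.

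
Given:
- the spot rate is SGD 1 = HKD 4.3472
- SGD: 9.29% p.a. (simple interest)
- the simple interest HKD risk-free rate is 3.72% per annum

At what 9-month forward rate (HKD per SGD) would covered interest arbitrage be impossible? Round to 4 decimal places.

T = 9/12 years.
HKD growth factor: 1 + 0.0372×9/12 = 1.027900.
SGD accumulates by 1 + 0.0929×9/12 = 1.069675.
CIP: F = S · (grow HKD)/(grow SGD) = 4.3472 × 1.027900/1.069675 = 4.177425 HKD per SGD.

4.1774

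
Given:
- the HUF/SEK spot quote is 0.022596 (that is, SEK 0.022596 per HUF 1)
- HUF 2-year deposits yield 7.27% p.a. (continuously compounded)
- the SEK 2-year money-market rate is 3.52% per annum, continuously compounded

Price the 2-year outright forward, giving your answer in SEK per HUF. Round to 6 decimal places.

0.020963

T = 2 years.
SEK growth factor: e^(0.0352×2) = 1.0729373.
HUF accumulates by e^(0.0727×2) = 1.1565021.
So F = 0.022596 × 1.0729373 / 1.1565021 = 0.02096329 (SEK/HUF).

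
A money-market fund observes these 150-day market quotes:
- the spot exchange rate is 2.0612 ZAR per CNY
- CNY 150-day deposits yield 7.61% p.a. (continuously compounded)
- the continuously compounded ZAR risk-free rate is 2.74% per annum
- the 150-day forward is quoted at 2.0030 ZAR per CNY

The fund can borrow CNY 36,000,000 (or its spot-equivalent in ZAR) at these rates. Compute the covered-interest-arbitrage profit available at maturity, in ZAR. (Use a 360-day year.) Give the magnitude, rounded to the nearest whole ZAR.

T = 150/360 years.
Keep in CNY, deliver into the forward: 36,000,000·1.0322163983·2.0030 = ZAR 74,431,060.05.
Swap to ZAR now, deposit: 36,000,000·2.0612·1.0114820855 = ZAR 75,055,207.49.
The quoted forward undervalues CNY, so borrow CNY, convert to ZAR at spot, deposit the ZAR at 2.74%, and buy CNY forward at 2.0030 to cover the loan.
The gap between the two covered legs is ZAR 624,147.

ZAR 624,147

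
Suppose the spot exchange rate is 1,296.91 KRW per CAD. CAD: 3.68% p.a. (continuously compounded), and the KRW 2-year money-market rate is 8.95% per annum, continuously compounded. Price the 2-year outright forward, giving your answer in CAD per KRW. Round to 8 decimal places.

T = 2 years.
Growth of 1 KRW over T: e^(0.0895×2) = 1.1960207.
CAD growth factor: e^(0.0368×2) = 1.0763762.
Forward (KRW per CAD) = 1296.91 × 1.1960207 / 1.0763762 = 1441.068.
Invert for CAD per KRW: 1 / 1441.068 = 0.00069393.

0.00069393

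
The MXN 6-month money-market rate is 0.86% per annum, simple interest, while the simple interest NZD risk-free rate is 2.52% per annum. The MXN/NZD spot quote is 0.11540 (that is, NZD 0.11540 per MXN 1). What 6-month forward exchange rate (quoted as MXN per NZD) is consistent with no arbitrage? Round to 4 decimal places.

8.5945

T = 6/12 years.
Growth of 1 NZD over T: 1 + 0.0252×6/12 = 1.012600.
MXN growth factor: 1 + 0.0086×6/12 = 1.004300.
CIP: F = S · (grow NZD)/(grow MXN) = 0.1154 × 1.012600/1.004300 = 0.1163537 NZD per MXN.
Invert for MXN per NZD: 1 / 0.1163537 = 8.5945.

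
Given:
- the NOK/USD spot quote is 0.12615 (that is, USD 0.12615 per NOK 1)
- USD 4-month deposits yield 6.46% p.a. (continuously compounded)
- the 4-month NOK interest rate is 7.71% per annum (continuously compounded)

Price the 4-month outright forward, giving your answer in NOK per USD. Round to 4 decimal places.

7.9602

T = 4/12 years.
Growth of 1 USD over T: e^(0.0646×4/12) = 1.0217668.
NOK accumulates by e^(0.0771×4/12) = 1.0260331.
CIP: F = S · (grow USD)/(grow NOK) = 0.12615 × 1.0217668/1.0260331 = 0.1256255 USD per NOK.
Quoted the other way: 1/0.1256255 = 7.9602 NOK per USD.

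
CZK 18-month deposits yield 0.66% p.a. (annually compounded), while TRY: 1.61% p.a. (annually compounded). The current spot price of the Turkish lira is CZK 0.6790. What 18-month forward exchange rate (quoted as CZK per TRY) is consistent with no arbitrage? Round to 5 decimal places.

T = 18/12 years.
CZK accumulates by (1 + 0.0066)^(18/12) = 1.0099163.
TRY accumulates by (1 + 0.0161)^(18/12) = 1.0242469.
So F = 0.679 × 1.0099163 / 1.0242469 = 0.6694999 (CZK/TRY).

0.66950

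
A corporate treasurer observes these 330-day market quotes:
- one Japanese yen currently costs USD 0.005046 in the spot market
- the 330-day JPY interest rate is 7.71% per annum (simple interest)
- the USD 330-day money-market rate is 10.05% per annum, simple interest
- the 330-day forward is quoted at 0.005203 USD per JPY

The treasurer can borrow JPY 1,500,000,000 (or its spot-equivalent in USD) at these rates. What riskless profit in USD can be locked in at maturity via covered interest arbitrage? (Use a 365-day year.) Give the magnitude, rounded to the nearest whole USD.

T = 330/365 years.
Route A — deposit JPY, sell forward: 1,500,000,000 × 1.069706849 × 0.005203 = USD 8,348,527.10.
Route B — convert at spot, deposit USD: 1,500,000,000 × 0.005046 × 1.090863014 = USD 8,256,742.15.
The quoted forward overvalues JPY, so borrow USD, buy JPY at spot, deposit the JPY at 7.71%, and sell the proceeds forward at 0.005203.
Arbitrage profit = |8,348,527.10 − 8,256,742.15| = USD 91,785.

USD 91,785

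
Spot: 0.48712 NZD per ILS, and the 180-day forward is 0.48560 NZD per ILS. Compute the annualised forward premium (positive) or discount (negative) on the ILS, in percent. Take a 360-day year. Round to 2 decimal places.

T = 180/360 years.
ILS trades forward at -0.31204% vs spot over the period.
×(1/T) gives -0.62% p.a.

-0.62%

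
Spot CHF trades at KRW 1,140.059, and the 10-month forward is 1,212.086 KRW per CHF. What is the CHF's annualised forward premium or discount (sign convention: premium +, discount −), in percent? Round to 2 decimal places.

+7.58%

T = 10/12 years.
Period premium: (1212.086 − 1140.059)/1140.059 = 0.0631783.
Annualise by dividing by T: 0.0631783 / (10/12) = 0.075814 → 7.58%.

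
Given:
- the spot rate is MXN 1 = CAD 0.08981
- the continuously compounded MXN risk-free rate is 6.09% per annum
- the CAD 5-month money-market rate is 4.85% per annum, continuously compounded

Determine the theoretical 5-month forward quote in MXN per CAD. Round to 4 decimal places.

T = 5/12 years.
Growth of 1 CAD over T: e^(0.0485×5/12) = 1.0204139.
MXN growth factor: e^(0.0609×5/12) = 1.02569969.
CIP: F = S · (grow CAD)/(grow MXN) = 0.08981 × 1.0204139/1.02569969 = 0.089347178 CAD per MXN.
Quoted the other way: 1/0.089347178 = 11.1923 MXN per CAD.

11.1923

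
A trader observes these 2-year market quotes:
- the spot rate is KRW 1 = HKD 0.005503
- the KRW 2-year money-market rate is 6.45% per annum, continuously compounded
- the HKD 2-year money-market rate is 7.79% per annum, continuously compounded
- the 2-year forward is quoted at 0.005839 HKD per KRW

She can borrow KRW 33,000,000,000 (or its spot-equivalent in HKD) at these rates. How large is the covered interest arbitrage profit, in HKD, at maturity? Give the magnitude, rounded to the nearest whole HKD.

T = 2 years.
Route A — deposit KRW, sell forward: 33,000,000,000 × 1.13769012417 × 0.005839 = HKD 219,218,096.96.
Route B — convert at spot, deposit HKD: 33,000,000,000 × 0.005503 × 1.16859246122 = HKD 212,215,222.37.
The quoted forward overvalues KRW, so borrow HKD, buy KRW at spot, deposit the KRW at 6.45%, and sell the proceeds forward at 0.005839.
Profit = 219,218,096.96 − 212,215,222.37 = HKD 7,002,875.

HKD 7,002,875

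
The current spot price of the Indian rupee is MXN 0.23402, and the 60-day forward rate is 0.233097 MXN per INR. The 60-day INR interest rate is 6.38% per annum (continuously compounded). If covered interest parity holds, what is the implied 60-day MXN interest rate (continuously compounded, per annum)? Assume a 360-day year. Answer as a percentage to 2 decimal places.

T = 60/360 years.
F/S = 0.233097/0.23402 = 0.9960559 = (growth of MXN) / (growth of INR).
INR growth factor: e^(0.0638×60/360) = 1.0106901.
Hence g_MXN = 1.0067038.
r = ln(1.0067038)/(60/360) = 0.040089 → 4.01%.

4.01%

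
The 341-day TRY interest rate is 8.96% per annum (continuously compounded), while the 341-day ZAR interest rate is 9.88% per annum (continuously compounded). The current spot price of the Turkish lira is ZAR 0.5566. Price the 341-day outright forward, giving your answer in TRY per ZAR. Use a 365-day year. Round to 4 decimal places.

1.7812

T = 341/365 years.
ZAR accumulates by e^(0.0988×341/365) = 1.0966977.
TRY growth factor: e^(0.0896×341/365) = 1.0873119.
Forward (ZAR per TRY) = 0.5566 × 1.0966977 / 1.0873119 = 0.5614046.
Invert for TRY per ZAR: 1 / 0.5614046 = 1.7812.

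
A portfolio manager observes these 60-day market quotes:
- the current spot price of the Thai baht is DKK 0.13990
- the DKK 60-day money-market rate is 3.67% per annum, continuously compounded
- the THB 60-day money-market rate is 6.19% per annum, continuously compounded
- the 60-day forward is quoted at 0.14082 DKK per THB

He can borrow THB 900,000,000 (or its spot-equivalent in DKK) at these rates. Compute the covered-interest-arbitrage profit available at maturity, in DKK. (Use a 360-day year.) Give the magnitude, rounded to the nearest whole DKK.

DKK 1,369,772

T = 60/360 years.
Route A — deposit THB, sell forward: 900,000,000 × 1.01037006695 × 0.14082 = DKK 128,052,281.55.
Route B — convert at spot, deposit DKK: 900,000,000 × 0.13990 × 1.00613541167 = DKK 126,682,509.68.
The quoted forward overvalues THB, so borrow DKK, buy THB at spot, deposit the THB at 6.19%, and sell the proceeds forward at 0.14082.
The gap between the two covered legs is DKK 1,369,772.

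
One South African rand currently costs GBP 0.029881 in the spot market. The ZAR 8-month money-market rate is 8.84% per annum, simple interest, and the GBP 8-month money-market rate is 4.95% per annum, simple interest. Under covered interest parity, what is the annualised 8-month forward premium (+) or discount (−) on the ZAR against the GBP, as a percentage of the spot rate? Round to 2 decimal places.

-3.67%

T = 8/12 years.
CIP forward (GBP per ZAR) = 0.029881 × 1.033000/1.0589333 = 0.029149214.
Annualised premium = (F − S)/S × (1/T) = (0.029149214 − 0.029881)/0.029881 ÷ (8/12) = -3.67%.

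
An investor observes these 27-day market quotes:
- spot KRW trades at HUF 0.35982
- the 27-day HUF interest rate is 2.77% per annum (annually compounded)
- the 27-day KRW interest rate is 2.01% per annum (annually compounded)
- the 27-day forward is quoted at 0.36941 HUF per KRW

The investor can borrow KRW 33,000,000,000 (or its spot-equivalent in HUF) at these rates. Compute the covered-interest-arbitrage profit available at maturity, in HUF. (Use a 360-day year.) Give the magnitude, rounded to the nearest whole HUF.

T = 27/360 years.
Route A — deposit KRW, sell forward: 33,000,000,000 × 1.001493664035 × 0.36941 = HUF 12,208,738,556.23.
Route B — convert at spot, deposit HUF: 33,000,000,000 × 0.35982 × 1.002051348316 = HUF 11,898,417,832.99.
The quoted forward overvalues KRW, so borrow HUF, buy KRW at spot, deposit the KRW at 2.01%, and sell the proceeds forward at 0.36941.
Arbitrage profit = |12,208,738,556.23 − 11,898,417,832.99| = HUF 310,320,723.

HUF 310,320,723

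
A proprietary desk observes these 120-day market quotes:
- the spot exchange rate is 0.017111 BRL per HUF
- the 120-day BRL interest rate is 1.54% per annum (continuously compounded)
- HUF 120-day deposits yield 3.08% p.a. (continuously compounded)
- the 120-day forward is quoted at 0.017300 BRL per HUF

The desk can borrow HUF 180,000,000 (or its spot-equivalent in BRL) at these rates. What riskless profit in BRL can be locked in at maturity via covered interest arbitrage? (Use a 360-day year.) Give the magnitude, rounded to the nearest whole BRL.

T = 120/360 years.
Invest the HUF and cover forward: 180,000,000 × 1.01031955 × 0.017300 = BRL 3,146,135.08.
Convert at spot and invest in BRL: 180,000,000 × 0.017111 × 1.005146531 = BRL 3,095,831.21.
The quoted forward overvalues HUF, so borrow BRL, buy HUF at spot, deposit the HUF at 3.08%, and sell the proceeds forward at 0.017300.
The gap between the two covered legs is BRL 50,304.

BRL 50,304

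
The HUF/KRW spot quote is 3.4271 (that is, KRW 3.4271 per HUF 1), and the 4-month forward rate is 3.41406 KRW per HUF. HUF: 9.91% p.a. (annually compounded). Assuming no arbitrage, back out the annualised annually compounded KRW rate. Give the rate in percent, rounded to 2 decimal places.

T = 4/12 years.
CIP gives F = S · g_KRW/g_HUF, so g_KRW/g_HUF = 3.41406/3.4271 = 0.9961950.
The HUF side grows by (1 + 0.0991)^(4/12) = 1.0319985.
That pins the KRW growth at 1.0280717.
Annualise: 1.0280717^(12/4) − 1 = 0.086601 = 8.66%.

8.66%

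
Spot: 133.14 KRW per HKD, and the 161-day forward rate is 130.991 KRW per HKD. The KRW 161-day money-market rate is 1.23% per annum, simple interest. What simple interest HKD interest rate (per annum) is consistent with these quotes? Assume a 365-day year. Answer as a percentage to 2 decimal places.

T = 161/365 years.
By CIP, F/S equals the KRW-to-HKD growth ratio: 130.991/133.14 = 0.9838591.
The KRW side grows by 1 + 0.0123×161/365 = 1.0054255.
Hence g_HKD = 1.0219202.
(1.0219202 − 1)/T = 0.049695, i.e. 4.97%.

4.97%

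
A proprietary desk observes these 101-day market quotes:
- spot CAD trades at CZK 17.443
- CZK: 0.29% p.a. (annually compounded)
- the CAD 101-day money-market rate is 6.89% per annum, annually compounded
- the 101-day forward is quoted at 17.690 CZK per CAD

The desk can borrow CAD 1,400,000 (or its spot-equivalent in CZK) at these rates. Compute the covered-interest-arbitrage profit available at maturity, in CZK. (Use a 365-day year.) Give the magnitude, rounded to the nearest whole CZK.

T = 101/365 years.
Route A — deposit CAD, sell forward: 1,400,000 × 1.0186083829 × 17.690 = CZK 25,226,855.21.
Route B — convert at spot, deposit CZK: 1,400,000 × 17.443 × 1.0008016256 = CZK 24,439,775.86.
The quoted forward overvalues CAD, so borrow CZK, buy CAD at spot, deposit the CAD at 6.89%, and sell the proceeds forward at 17.690.
Arbitrage profit = |25,226,855.21 − 24,439,775.86| = CZK 787,079.

CZK 787,079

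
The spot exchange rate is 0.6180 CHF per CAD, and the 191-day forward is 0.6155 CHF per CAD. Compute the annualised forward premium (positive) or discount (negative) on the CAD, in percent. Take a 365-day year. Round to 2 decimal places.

-0.77%

T = 191/365 years.
Period premium: (0.6155 − 0.618)/0.618 = -0.0040453.
Per annum: -0.0040453 / (191/365) = -0.007731 = -0.77%.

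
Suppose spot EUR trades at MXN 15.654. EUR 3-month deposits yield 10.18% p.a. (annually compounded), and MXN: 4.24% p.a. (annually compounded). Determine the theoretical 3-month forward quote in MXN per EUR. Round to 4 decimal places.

15.4386

T = 3/12 years.
Growth of 1 MXN over T: (1 + 0.0424)^(3/12) = 1.01043551.
Growth of 1 EUR over T: (1 + 0.1018)^(3/12) = 1.02453239.
CIP: F = S · (grow MXN)/(grow EUR) = 15.654 × 1.01043551/1.02453239 = 15.438611 MXN per EUR.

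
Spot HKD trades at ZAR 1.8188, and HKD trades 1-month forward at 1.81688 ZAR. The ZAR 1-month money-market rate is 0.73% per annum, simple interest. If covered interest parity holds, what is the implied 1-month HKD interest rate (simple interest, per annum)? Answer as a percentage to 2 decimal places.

2.00%

T = 1/12 years.
F/S = 1.81688/1.8188 = 0.9989444 = (growth of ZAR) / (growth of HKD).
The ZAR side grows by 1 + 0.0073×1/12 = 1.0006083.
That pins the HKD growth at 1.0016657.
r = (1.0016657 − 1)/(1/12) = 0.019988 → 2.00%.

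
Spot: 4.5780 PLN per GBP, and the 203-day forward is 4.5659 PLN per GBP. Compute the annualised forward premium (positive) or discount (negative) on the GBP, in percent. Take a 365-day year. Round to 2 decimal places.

T = 203/365 years.
Period premium: (4.5659 − 4.578)/4.578 = -0.0026431.
Per annum: -0.0026431 / (203/365) = -0.004752 = -0.48%.

-0.48%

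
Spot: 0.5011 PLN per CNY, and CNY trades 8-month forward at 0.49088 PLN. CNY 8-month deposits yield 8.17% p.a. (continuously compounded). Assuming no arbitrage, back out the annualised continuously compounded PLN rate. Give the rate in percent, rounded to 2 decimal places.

T = 8/12 years.
F/S = 0.49088/0.5011 = 0.9796049 = (growth of PLN) / (growth of CNY).
The CNY side grows by e^(0.0817×8/12) = 1.0559773.
So the PLN growth factor = 1.0344405.
Take logs: ln 1.0344405 / (8/12) = 0.050791, so 5.08%.

5.08%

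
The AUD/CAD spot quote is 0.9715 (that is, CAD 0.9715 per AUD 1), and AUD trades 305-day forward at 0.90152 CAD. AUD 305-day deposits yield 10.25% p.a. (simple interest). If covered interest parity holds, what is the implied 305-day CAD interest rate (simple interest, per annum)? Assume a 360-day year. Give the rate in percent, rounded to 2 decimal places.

1.01%

T = 305/360 years.
CIP gives F = S · g_CAD/g_AUD, so g_CAD/g_AUD = 0.90152/0.9715 = 0.9279671.
AUD growth factor: 1 + 0.1025×305/360 = 1.0868403.
That pins the CAD growth at 1.008552.
(1.008552 − 1)/T = 0.010094, i.e. 1.01%.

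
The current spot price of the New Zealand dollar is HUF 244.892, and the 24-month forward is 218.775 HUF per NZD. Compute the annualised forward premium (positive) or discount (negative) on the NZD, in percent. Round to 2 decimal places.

-5.33%

T = 2 years.
Period premium: (218.775 − 244.892)/244.892 = -0.1066470.
×(1/T) gives -5.33% p.a.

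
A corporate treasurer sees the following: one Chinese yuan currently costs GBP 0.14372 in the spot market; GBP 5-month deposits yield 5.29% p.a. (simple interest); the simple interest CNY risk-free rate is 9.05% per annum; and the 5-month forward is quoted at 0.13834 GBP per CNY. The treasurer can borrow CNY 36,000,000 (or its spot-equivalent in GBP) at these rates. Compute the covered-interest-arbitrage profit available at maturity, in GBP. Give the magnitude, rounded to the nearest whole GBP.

GBP 119,925

T = 5/12 years.
Keep in CNY, deliver into the forward: 36,000,000·1.037708333·0.13834 = GBP 5,168,036.55.
Swap to GBP now, deposit: 36,000,000·0.14372·1.022041667 = GBP 5,287,961.82.
The quoted forward undervalues CNY, so borrow CNY, convert to GBP at spot, deposit the GBP at 5.29%, and buy CNY forward at 0.13834 to cover the loan.
Arbitrage profit = |5,168,036.55 − 5,287,961.82| = GBP 119,925.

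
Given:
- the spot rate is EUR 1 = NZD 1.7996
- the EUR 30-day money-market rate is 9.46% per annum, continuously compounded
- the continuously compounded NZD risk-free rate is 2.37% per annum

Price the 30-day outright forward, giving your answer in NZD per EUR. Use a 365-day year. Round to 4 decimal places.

1.7891

T = 30/365 years.
Growth of 1 NZD over T: e^(0.0237×30/365) = 1.0019498.
EUR accumulates by e^(0.0946×30/365) = 1.0078056.
So F = 1.7996 × 1.0019498 / 1.0078056 = 1.789144 (NZD/EUR).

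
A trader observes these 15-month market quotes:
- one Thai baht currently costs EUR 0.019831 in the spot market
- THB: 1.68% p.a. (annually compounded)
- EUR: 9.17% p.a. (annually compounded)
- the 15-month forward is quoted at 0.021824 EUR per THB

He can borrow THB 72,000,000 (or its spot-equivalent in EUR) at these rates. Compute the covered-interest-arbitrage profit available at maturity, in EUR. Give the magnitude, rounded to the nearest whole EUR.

EUR 11,063

T = 15/12 years.
Invest the THB and cover forward: 72,000,000 × 1.021043916 × 0.021824 = EUR 1,604,394.89.
Convert at spot and invest in EUR: 72,000,000 × 0.019831 × 1.115909919 = EUR 1,593,331.89.
The quoted forward overvalues THB, so borrow EUR, buy THB at spot, deposit the THB at 1.68%, and sell the proceeds forward at 0.021824.
Arbitrage profit = |1,604,394.89 − 1,593,331.89| = EUR 11,063.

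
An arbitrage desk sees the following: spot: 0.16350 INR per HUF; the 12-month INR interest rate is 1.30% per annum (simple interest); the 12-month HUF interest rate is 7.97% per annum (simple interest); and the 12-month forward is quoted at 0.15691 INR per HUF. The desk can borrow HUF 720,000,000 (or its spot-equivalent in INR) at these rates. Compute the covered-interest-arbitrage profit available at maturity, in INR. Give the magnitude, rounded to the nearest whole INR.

INR 2,728,963

T = 1 year.
Keep in HUF, deliver into the forward: 720,000,000·1.079700·0.15691 = INR 121,979,323.44.
Swap to INR now, deposit: 720,000,000·0.16350·1.013000 = INR 119,250,360.00.
The quoted forward overvalues HUF, so borrow INR, buy HUF at spot, deposit the HUF at 7.97%, and sell the proceeds forward at 0.15691.
Arbitrage profit = |121,979,323.44 − 119,250,360.00| = INR 2,728,963.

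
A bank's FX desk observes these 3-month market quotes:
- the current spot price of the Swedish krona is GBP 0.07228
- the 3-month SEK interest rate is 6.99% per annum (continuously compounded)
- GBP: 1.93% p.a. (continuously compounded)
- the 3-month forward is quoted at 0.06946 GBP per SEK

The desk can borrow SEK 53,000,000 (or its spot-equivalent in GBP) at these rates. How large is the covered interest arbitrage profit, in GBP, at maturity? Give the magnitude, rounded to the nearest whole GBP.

T = 3/12 years.
Keep in SEK, deliver into the forward: 53,000,000·1.017628581·0.06946 = GBP 3,746,277.51.
Swap to GBP now, deposit: 53,000,000·0.07228·1.004836659 = GBP 3,849,368.47.
The quoted forward undervalues SEK, so borrow SEK, convert to GBP at spot, deposit the GBP at 1.93%, and buy SEK forward at 0.06946 to cover the loan.
The gap between the two covered legs is GBP 103,091.

GBP 103,091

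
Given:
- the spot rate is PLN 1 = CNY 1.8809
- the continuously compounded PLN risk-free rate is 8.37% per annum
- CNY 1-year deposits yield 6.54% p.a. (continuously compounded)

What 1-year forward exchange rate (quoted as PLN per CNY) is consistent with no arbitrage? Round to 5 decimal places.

T = 1 year.
CNY accumulates by e^(0.0654×1) = 1.067586.
PLN accumulates by e^(0.0837×1) = 1.0873027.
Forward (CNY per PLN) = 1.8809 × 1.067586 / 1.0873027 = 1.846793.
Quoted the other way: 1/1.846793 = 0.54148 PLN per CNY.

0.54148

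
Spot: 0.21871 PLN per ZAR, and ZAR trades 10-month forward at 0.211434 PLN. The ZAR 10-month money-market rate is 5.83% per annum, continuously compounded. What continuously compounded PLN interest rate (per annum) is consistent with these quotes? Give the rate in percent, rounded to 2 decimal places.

T = 10/12 years.
CIP gives F = S · g_PLN/g_ZAR, so g_PLN/g_ZAR = 0.211434/0.21871 = 0.9667322.
ZAR growth factor: e^(0.0583×10/12) = 1.0497829.
So the PLN growth factor = 1.0148589.
r = ln(1.0148589)/(10/12) = 0.017700 → 1.77%.

1.77%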